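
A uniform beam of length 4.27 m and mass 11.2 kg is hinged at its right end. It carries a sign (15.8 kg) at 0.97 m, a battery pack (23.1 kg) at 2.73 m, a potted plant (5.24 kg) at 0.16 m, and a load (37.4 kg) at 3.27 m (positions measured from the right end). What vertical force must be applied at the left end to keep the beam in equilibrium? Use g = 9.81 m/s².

About the right end:
Beam weight: 11.2 × 9.81 = 109.9 N down at 2.135 m → arm 2.135 m, τ = 109.9 × 2.135 = 234.6 N·m counterclockwise.
Sign: 15.8 × 9.81 = 155 N down at 0.97 m → arm 0.97 m, τ = 155 × 0.97 = 150.3 N·m counterclockwise.
Battery pack: 23.1 × 9.81 = 226.6 N down at 2.73 m → arm 2.73 m, τ = 226.6 × 2.73 = 618.6 N·m counterclockwise.
Potted plant: 5.24 × 9.81 = 51.4 N down at 0.16 m → arm 0.16 m, τ = 51.4 × 0.16 = 8.224 N·m counterclockwise.
Load: 37.4 × 9.81 = 366.9 N down at 3.27 m → arm 3.27 m, τ = 366.9 × 3.27 = 1200 N·m counterclockwise.
Net moment of the loads = 2212 N·m counterclockwise.
The upward force F acts at the left end, arm 4.27 m, giving F × 4.27 clockwise.
Στ = 0 ⇒ F × 4.27 = 2212 ⇒ F = 2212 / 4.27 = 518 N.

F ≈ 518 N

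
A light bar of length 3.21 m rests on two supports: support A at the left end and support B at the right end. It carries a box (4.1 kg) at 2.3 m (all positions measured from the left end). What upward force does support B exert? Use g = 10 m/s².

Choose support A as the axis so its reaction then has zero moment arm.
Box: 4.1 × 10 = 41 N down at 2.3 m → arm 2.3 m, τ = 41 × 2.3 = 94.3 N·m clockwise.
Net load moment about support A = 94.3 N·m clockwise.
Reaction R at support B is upward at 3.21 m, arm 3.21 m → moment R × 3.21 counterclockwise.
Balancing moments: R × 3.21 = 94.3, giving R = 29.4 N.

R_B ≈ 29.4 N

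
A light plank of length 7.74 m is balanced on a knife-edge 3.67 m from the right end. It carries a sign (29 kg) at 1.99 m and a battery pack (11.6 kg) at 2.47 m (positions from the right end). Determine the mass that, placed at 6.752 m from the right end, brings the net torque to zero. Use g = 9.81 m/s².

m ≈ 20.3 kg

Take moments about the knife-edge (at 3.67 m from the right end).
Sign: 29 × 9.81 = 284.5 N down at 1.99 m → arm 1.68 m, τ = 284.5 × 1.68 = 478 N·m clockwise.
Battery pack: 11.6 × 9.81 = 113.8 N down at 2.47 m → arm 1.2 m, τ = 113.8 × 1.2 = 136.6 N·m clockwise.
Net moment of known loads = 614.6 N·m clockwise.
An unknown mass m at 6.752 m has arm 3.082 m; its moment is m·g·3.082 counterclockwise.
Στ = 0 ⇒ m × 9.81 × 3.082 = 614.6 ⇒ m = 614.6 / (9.81 × 3.082) = 20.3 kg.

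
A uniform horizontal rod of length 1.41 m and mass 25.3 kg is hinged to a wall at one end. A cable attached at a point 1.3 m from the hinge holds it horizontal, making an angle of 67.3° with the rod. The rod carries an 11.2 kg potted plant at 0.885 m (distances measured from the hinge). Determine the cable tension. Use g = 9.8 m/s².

About the hinge:
Beam weight: 25.3 × 9.8 = 247.9 N down at 0.705 m → arm 0.705 m, τ = 247.9 × 0.705 = 174.8 N·m clockwise.
Potted plant: 11.2 × 9.8 = 109.8 N down at 0.885 m → arm 0.885 m, τ = 109.8 × 0.885 = 97.17 N·m clockwise.
Total clockwise load moment = 272 N·m.
The cable tension T acts at 1.3 m; only its component perpendicular to the rod, T sinθ, produces torque. sin 67.3° = 0.9225.
Setting net torque to zero: T × 1.3 × 0.9225 = 272 → T = 272 / 1.199 = 227 N.

T ≈ 227 N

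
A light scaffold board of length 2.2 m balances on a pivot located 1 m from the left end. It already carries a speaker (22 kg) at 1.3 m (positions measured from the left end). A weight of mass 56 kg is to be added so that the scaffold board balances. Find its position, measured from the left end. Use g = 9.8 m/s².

Choose the pivot (at 1 m from the left end) as the axis so the support reaction has zero arm there.
Speaker: 22 × 9.8 = 215.6 N down at 1.3 m → arm 0.3 m, τ = 215.6 × 0.3 = 64.68 N·m clockwise.
Net moment of existing loads = 64.68 N·m clockwise.
The weight weighs 56 × 9.8 = 548.8 N and must supply an equal counterclockwise moment, so its lever arm about the pivot is 64.68 / 548.8 = 0.118 m.
That puts it at 1 − 0.118 = 0.882 m from the left end.

x ≈ 0.882 m from the left end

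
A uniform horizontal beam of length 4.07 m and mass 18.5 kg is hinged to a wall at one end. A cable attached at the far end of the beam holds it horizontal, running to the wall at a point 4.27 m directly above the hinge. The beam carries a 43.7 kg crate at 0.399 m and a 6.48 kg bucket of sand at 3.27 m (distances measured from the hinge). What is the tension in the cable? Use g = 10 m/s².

T ≈ 259 N

Taking torques about the hinge:
Beam weight: 18.5 × 10 = 185 N down at 2.035 m → arm 2.035 m, τ = 185 × 2.035 = 376.5 N·m clockwise.
Crate: 43.7 × 10 = 437 N down at 0.399 m → arm 0.399 m, τ = 437 × 0.399 = 174.4 N·m clockwise.
Bucket of sand: 6.48 × 10 = 64.8 N down at 3.27 m → arm 3.27 m, τ = 64.8 × 3.27 = 211.9 N·m clockwise.
Total clockwise load moment = 762.8 N·m.
The cable tension T acts at 4.07 m; only its component perpendicular to the beam, T sinθ, produces torque. sinθ = h/√(h²+d²) = 4.27/√(4.27²+4.07²) = 0.7239.
Balancing moments: T × 4.07 × 0.7239 = 762.8, giving T = 762.8 / 2.946 = 259 N.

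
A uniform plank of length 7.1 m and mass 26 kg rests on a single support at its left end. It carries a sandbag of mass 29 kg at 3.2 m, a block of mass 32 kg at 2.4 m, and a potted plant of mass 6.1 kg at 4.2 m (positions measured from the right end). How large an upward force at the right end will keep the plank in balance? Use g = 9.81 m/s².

Sum moments about the left end (the unknown pivot reaction has zero arm there).
Beam weight: 26 × 9.81 = 255.1 N down at 3.55 m → arm 3.55 m, τ = 255.1 × 3.55 = 905.6 N·m clockwise.
Sandbag: 29 × 9.81 = 284.5 N down at 3.2 m → arm 3.9 m, τ = 284.5 × 3.9 = 1110 N·m clockwise.
Block: 32 × 9.81 = 313.9 N down at 2.4 m → arm 4.7 m, τ = 313.9 × 4.7 = 1475 N·m clockwise.
Potted plant: 6.1 × 9.81 = 59.84 N down at 4.2 m → arm 2.9 m, τ = 59.84 × 2.9 = 173.5 N·m clockwise.
Net moment of the loads = 3664 N·m clockwise.
The upward force F acts at the right end, arm 7.1 m, giving F × 7.1 counterclockwise.
Στ = 0 ⇒ F × 7.1 = 3664 ⇒ F = 3664 / 7.1 = 516 N.

F ≈ 516 N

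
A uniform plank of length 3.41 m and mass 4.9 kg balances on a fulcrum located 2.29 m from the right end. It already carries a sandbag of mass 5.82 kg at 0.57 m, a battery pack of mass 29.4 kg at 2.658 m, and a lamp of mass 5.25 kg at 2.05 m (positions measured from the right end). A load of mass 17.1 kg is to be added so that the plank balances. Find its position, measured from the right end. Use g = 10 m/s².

x ≈ 2.48 m from the right end

Sum moments about the fulcrum (at 2.29 m from the right end) (the support reaction has zero arm there).
Beam weight: 4.9 × 10 = 49 N down at 1.705 m → arm 0.585 m, τ = 49 × 0.585 = 28.66 N·m clockwise.
Sandbag: 5.82 × 10 = 58.2 N down at 0.57 m → arm 1.72 m, τ = 58.2 × 1.72 = 100.1 N·m clockwise.
Battery pack: 29.4 × 10 = 294 N down at 2.658 m → arm 0.368 m, τ = 294 × 0.368 = 108.2 N·m counterclockwise.
Lamp: 5.25 × 10 = 52.5 N down at 2.05 m → arm 0.24 m, τ = 52.5 × 0.24 = 12.6 N·m clockwise.
Net moment of existing loads = 33.16 N·m clockwise.
The load weighs 17.1 × 10 = 171 N and must supply an equal counterclockwise moment, so its lever arm about the fulcrum is 33.16 / 171 = 0.194 m.
That puts it at 2.29 + 0.194 = 2.48 m from the right end.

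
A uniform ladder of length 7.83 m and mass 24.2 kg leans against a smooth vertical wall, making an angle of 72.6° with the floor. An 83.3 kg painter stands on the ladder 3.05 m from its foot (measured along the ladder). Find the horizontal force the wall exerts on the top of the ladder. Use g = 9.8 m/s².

N_wall ≈ 137 N

About the foot of the ladder:
Ladder weight 24.2×9.8 = 237.2 N acts at 3.915 m along the ladder; its horizontal arm is 3.915·cos72.6° = 1.171 m → τ = 277.8 N·m clockwise.
Painter: 83.3×9.8 = 816.3 N at 3.05 m → arm 0.9121 m → τ = 744.5 N·m clockwise.
Wall normal N acts horizontally at the top; its moment arm is the height L sinθ = 7.83·sin72.6° = 7.472 m, counterclockwise.
For rotational equilibrium, N × 7.472 = 1022, so N = 137 N.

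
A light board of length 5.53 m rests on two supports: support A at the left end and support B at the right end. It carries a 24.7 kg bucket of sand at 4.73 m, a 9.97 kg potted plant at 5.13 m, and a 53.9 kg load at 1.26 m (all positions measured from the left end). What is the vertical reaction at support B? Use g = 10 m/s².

About support A:
Bucket of sand: 24.7 × 10 = 247 N down at 4.73 m → arm 4.73 m, τ = 247 × 4.73 = 1168 N·m clockwise.
Potted plant: 9.97 × 10 = 99.7 N down at 5.13 m → arm 5.13 m, τ = 99.7 × 5.13 = 511.5 N·m clockwise.
Load: 53.9 × 10 = 539 N down at 1.26 m → arm 1.26 m, τ = 539 × 1.26 = 679.1 N·m clockwise.
Net load moment about support A = 2359 N·m clockwise.
Reaction R at support B is upward at 5.53 m, arm 5.53 m → moment R × 5.53 counterclockwise.
Balancing moments: R × 5.53 = 2359, giving R = 427 N.

R_B ≈ 427 N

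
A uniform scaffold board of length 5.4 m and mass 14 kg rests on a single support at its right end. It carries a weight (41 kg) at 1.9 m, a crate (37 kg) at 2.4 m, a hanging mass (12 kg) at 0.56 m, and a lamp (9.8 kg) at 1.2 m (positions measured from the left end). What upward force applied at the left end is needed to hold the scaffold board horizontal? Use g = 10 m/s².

F ≈ 725 N

About the right end:
Beam weight: 14 × 10 = 140 N down at 2.7 m → arm 2.7 m, τ = 140 × 2.7 = 378 N·m counterclockwise.
Weight: 41 × 10 = 410 N down at 1.9 m → arm 3.5 m, τ = 410 × 3.5 = 1435 N·m counterclockwise.
Crate: 37 × 10 = 370 N down at 2.4 m → arm 3 m, τ = 370 × 3 = 1110 N·m counterclockwise.
Hanging mass: 12 × 10 = 120 N down at 0.56 m → arm 4.84 m, τ = 120 × 4.84 = 580.8 N·m counterclockwise.
Lamp: 9.8 × 10 = 98 N down at 1.2 m → arm 4.2 m, τ = 98 × 4.2 = 411.6 N·m counterclockwise.
Net moment of the loads = 3915 N·m counterclockwise.
The upward force F acts at the left end, arm 5.4 m, giving F × 5.4 clockwise.
For rotational equilibrium, F × 5.4 = 3915, so F = 3915 / 5.4 = 725 N.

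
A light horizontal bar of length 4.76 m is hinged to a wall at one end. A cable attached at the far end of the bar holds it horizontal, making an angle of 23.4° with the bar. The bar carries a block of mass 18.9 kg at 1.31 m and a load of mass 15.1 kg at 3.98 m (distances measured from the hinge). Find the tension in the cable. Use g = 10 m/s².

T ≈ 449 N

About the hinge:
Block: 18.9 × 10 = 189 N down at 1.31 m → arm 1.31 m, τ = 189 × 1.31 = 247.6 N·m clockwise.
Load: 15.1 × 10 = 151 N down at 3.98 m → arm 3.98 m, τ = 151 × 3.98 = 601 N·m clockwise.
Total clockwise load moment = 848.6 N·m.
The cable tension T acts at 4.76 m; only its component perpendicular to the bar, T sinθ, produces torque. sin 23.4° = 0.3971.
For rotational equilibrium, T × 4.76 × 0.3971 = 848.6, so T = 848.6 / 1.89 = 449 N.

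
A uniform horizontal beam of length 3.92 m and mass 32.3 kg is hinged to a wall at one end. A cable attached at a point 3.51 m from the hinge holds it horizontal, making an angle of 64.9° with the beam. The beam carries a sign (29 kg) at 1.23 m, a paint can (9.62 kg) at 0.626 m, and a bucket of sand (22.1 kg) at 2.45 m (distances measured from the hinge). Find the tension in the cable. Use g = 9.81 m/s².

T ≈ 491 N

About the hinge:
Beam weight: 32.3 × 9.81 = 316.9 N down at 1.96 m → arm 1.96 m, τ = 316.9 × 1.96 = 621.1 N·m clockwise.
Sign: 29 × 9.81 = 284.5 N down at 1.23 m → arm 1.23 m, τ = 284.5 × 1.23 = 349.9 N·m clockwise.
Paint can: 9.62 × 9.81 = 94.37 N down at 0.626 m → arm 0.626 m, τ = 94.37 × 0.626 = 59.08 N·m clockwise.
Bucket of sand: 22.1 × 9.81 = 216.8 N down at 2.45 m → arm 2.45 m, τ = 216.8 × 2.45 = 531.2 N·m clockwise.
Total clockwise load moment = 1561 N·m.
The cable tension T acts at 3.51 m; only its component perpendicular to the beam, T sinθ, produces torque. sin 64.9° = 0.9056.
For rotational equilibrium, T × 3.51 × 0.9056 = 1561, so T = 1561 / 3.179 = 491 N.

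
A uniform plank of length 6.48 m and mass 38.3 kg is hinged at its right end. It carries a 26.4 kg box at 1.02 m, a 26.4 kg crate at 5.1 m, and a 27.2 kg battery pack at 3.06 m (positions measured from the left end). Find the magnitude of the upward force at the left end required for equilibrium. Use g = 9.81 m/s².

Take moments about the right end.
Beam weight: 38.3 × 9.81 = 375.7 N down at 3.24 m → arm 3.24 m, τ = 375.7 × 3.24 = 1217 N·m counterclockwise.
Box: 26.4 × 9.81 = 259 N down at 1.02 m → arm 5.46 m, τ = 259 × 5.46 = 1414 N·m counterclockwise.
Crate: 26.4 × 9.81 = 259 N down at 5.1 m → arm 1.38 m, τ = 259 × 1.38 = 357.4 N·m counterclockwise.
Battery pack: 27.2 × 9.81 = 266.8 N down at 3.06 m → arm 3.42 m, τ = 266.8 × 3.42 = 912.5 N·m counterclockwise.
Net moment of the loads = 3901 N·m counterclockwise.
The upward force F acts at the left end, arm 6.48 m, giving F × 6.48 clockwise.
Στ = 0 ⇒ F × 6.48 = 3901 ⇒ F = 3901 / 6.48 = 602 N.

F ≈ 602 N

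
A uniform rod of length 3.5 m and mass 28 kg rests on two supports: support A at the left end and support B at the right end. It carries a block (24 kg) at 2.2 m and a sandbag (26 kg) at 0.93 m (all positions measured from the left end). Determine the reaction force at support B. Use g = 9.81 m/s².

R_B ≈ 353 N

Choose support A as the axis so its reaction then has zero moment arm.
Beam weight: 28 × 9.81 = 274.7 N down at 1.75 m → arm 1.75 m, τ = 274.7 × 1.75 = 480.7 N·m clockwise.
Block: 24 × 9.81 = 235.4 N down at 2.2 m → arm 2.2 m, τ = 235.4 × 2.2 = 517.9 N·m clockwise.
Sandbag: 26 × 9.81 = 255.1 N down at 0.93 m → arm 0.93 m, τ = 255.1 × 0.93 = 237.2 N·m clockwise.
Net load moment about support A = 1236 N·m clockwise.
Reaction R at support B is upward at 3.5 m, arm 3.5 m → moment R × 3.5 counterclockwise.
Balancing moments: R × 3.5 = 1236, giving R = 353 N.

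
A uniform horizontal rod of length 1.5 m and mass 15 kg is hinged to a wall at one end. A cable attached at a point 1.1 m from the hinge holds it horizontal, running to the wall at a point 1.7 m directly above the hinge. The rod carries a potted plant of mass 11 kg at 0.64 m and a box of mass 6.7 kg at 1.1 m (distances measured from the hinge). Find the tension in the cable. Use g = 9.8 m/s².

Take moments about the hinge.
Beam weight: 15 × 9.8 = 147 N down at 0.75 m → arm 0.75 m, τ = 147 × 0.75 = 110.2 N·m clockwise.
Potted plant: 11 × 9.8 = 107.8 N down at 0.64 m → arm 0.64 m, τ = 107.8 × 0.64 = 68.99 N·m clockwise.
Box: 6.7 × 9.8 = 65.66 N down at 1.1 m → arm 1.1 m, τ = 65.66 × 1.1 = 72.23 N·m clockwise.
Total clockwise load moment = 251.4 N·m.
The cable tension T acts at 1.1 m; only its component perpendicular to the rod, T sinθ, produces torque. sinθ = h/√(h²+d²) = 1.7/√(1.7²+1.1²) = 0.8396.
Στ = 0 ⇒ T × 1.1 × 0.8396 = 251.4 ⇒ T = 251.4 / 0.9236 = 272 N.

T ≈ 272 N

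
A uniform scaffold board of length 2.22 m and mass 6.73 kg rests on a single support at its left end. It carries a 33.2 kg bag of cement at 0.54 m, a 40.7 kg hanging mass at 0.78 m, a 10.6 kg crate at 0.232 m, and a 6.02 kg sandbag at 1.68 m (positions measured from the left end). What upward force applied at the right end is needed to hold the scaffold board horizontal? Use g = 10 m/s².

F ≈ 314 N

Taking torques about the left end:
Beam weight: 6.73 × 10 = 67.3 N down at 1.11 m → arm 1.11 m, τ = 67.3 × 1.11 = 74.7 N·m clockwise.
Bag of cement: 33.2 × 10 = 332 N down at 0.54 m → arm 0.54 m, τ = 332 × 0.54 = 179.3 N·m clockwise.
Hanging mass: 40.7 × 10 = 407 N down at 0.78 m → arm 0.78 m, τ = 407 × 0.78 = 317.5 N·m clockwise.
Crate: 10.6 × 10 = 106 N down at 0.232 m → arm 0.232 m, τ = 106 × 0.232 = 24.59 N·m clockwise.
Sandbag: 6.02 × 10 = 60.2 N down at 1.68 m → arm 1.68 m, τ = 60.2 × 1.68 = 101.1 N·m clockwise.
Net moment of the loads = 697.2 N·m clockwise.
The upward force F acts at the right end, arm 2.22 m, giving F × 2.22 counterclockwise.
Setting net torque to zero: F × 2.22 = 697.2 → F = 697.2 / 2.22 = 314 N.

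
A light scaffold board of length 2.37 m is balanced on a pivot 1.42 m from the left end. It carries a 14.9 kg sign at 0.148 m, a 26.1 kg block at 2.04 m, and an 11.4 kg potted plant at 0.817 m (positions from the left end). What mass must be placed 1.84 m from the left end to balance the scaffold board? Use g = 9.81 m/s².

m ≈ 23 kg

About the pivot (at 1.42 m from the left end):
Sign: 14.9 × 9.81 = 146.2 N down at 0.148 m → arm 1.272 m, τ = 146.2 × 1.272 = 186 N·m counterclockwise.
Block: 26.1 × 9.81 = 256 N down at 2.04 m → arm 0.62 m, τ = 256 × 0.62 = 158.7 N·m clockwise.
Potted plant: 11.4 × 9.81 = 111.8 N down at 0.817 m → arm 0.603 m, τ = 111.8 × 0.603 = 67.42 N·m counterclockwise.
Net moment of known loads = 94.72 N·m counterclockwise.
An unknown mass m at 1.84 m has arm 0.42 m; its moment is m·g·0.42 clockwise.
Στ = 0 ⇒ m × 9.81 × 0.42 = 94.72 ⇒ m = 94.72 / (9.81 × 0.42) = 23 kg.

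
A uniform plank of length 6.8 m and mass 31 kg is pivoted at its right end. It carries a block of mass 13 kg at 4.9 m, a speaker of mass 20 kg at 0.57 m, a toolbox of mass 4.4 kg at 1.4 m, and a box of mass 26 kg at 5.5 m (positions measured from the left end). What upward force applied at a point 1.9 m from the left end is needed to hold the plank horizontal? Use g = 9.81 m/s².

F ≈ 625 N

Taking torques about the right end:
Beam weight: 31 × 9.81 = 304.1 N down at 3.4 m → arm 3.4 m, τ = 304.1 × 3.4 = 1034 N·m counterclockwise.
Block: 13 × 9.81 = 127.5 N down at 4.9 m → arm 1.9 m, τ = 127.5 × 1.9 = 242.2 N·m counterclockwise.
Speaker: 20 × 9.81 = 196.2 N down at 0.57 m → arm 6.23 m, τ = 196.2 × 6.23 = 1222 N·m counterclockwise.
Toolbox: 4.4 × 9.81 = 43.16 N down at 1.4 m → arm 5.4 m, τ = 43.16 × 5.4 = 233.1 N·m counterclockwise.
Box: 26 × 9.81 = 255.1 N down at 5.5 m → arm 1.3 m, τ = 255.1 × 1.3 = 331.6 N·m counterclockwise.
Net moment of the loads = 3063 N·m counterclockwise.
The upward force F acts at a point 1.9 m from the left end, arm 4.9 m, giving F × 4.9 clockwise.
Στ = 0 ⇒ F × 4.9 = 3063 ⇒ F = 3063 / 4.9 = 625 N.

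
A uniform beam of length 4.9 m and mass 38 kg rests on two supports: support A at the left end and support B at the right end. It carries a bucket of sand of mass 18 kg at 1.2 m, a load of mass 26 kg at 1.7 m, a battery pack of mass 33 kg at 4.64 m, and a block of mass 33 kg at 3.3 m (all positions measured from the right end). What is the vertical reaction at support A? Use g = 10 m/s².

R_A ≈ 859 N

About support B:
Beam weight: 38 × 10 = 380 N down at 2.45 m → arm 2.45 m, τ = 380 × 2.45 = 931 N·m counterclockwise.
Bucket of sand: 18 × 10 = 180 N down at 1.2 m → arm 1.2 m, τ = 180 × 1.2 = 216 N·m counterclockwise.
Load: 26 × 10 = 260 N down at 1.7 m → arm 1.7 m, τ = 260 × 1.7 = 442 N·m counterclockwise.
Battery pack: 33 × 10 = 330 N down at 4.64 m → arm 4.64 m, τ = 330 × 4.64 = 1531 N·m counterclockwise.
Block: 33 × 10 = 330 N down at 3.3 m → arm 3.3 m, τ = 330 × 3.3 = 1089 N·m counterclockwise.
Net load moment about support B = 4209 N·m counterclockwise.
Reaction R at support A is upward at 4.9 m, arm 4.9 m → moment R × 4.9 clockwise.
Στ = 0 ⇒ R × 4.9 = 4209 ⇒ R = 859 N.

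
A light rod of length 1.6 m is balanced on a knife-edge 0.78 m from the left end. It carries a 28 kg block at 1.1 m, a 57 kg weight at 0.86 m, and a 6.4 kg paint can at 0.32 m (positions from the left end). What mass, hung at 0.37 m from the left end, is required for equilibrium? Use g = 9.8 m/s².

m ≈ 25.8 kg

Sum moments about the knife-edge (at 0.78 m from the left end) (the support reaction has zero arm there).
Block: 28 × 9.8 = 274.4 N down at 1.1 m → arm 0.32 m, τ = 274.4 × 0.32 = 87.81 N·m clockwise.
Weight: 57 × 9.8 = 558.6 N down at 0.86 m → arm 0.08 m, τ = 558.6 × 0.08 = 44.69 N·m clockwise.
Paint can: 6.4 × 9.8 = 62.72 N down at 0.32 m → arm 0.46 m, τ = 62.72 × 0.46 = 28.85 N·m counterclockwise.
Net moment of known loads = 103.7 N·m clockwise.
An unknown mass m at 0.37 m has arm 0.41 m; its moment is m·g·0.41 counterclockwise.
For rotational equilibrium, m × 9.8 × 0.41 = 103.7, so m = 103.7 / (9.8 × 0.41) = 25.8 kg.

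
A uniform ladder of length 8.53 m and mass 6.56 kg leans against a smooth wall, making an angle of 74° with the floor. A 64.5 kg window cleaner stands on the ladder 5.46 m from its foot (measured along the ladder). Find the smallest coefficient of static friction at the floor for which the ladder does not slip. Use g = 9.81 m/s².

About the foot of the ladder:
Ladder weight 6.56×9.81 = 64.35 N acts at 4.265 m along the ladder; its horizontal arm is 4.265·cos74° = 1.176 m → τ = 75.68 N·m clockwise.
Window cleaner: 64.5×9.81 = 632.7 N at 5.46 m → arm 1.505 m → τ = 952.2 N·m clockwise.
Wall normal N acts horizontally at the top; its moment arm is the height L sinθ = 8.53·sin74° = 8.2 m, counterclockwise.
For rotational equilibrium, N × 8.2 = 1028, so N = 125.4 N.
ΣFx = 0 ⇒ f = N_wall = 125.4 N. ΣFy = 0 ⇒ N_floor = 697.1 N.
μ_min = f / N_floor = 125.4 / 697.1 = 0.18.

μ_min ≈ 0.18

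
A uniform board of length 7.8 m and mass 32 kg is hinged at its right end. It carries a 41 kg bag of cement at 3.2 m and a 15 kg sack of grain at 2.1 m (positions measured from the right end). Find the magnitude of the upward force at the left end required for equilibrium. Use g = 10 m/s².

About the right end:
Beam weight: 32 × 10 = 320 N down at 3.9 m → arm 3.9 m, τ = 320 × 3.9 = 1248 N·m counterclockwise.
Bag of cement: 41 × 10 = 410 N down at 3.2 m → arm 3.2 m, τ = 410 × 3.2 = 1312 N·m counterclockwise.
Sack of grain: 15 × 10 = 150 N down at 2.1 m → arm 2.1 m, τ = 150 × 2.1 = 315 N·m counterclockwise.
Net moment of the loads = 2875 N·m counterclockwise.
The upward force F acts at the left end, arm 7.8 m, giving F × 7.8 clockwise.
For rotational equilibrium, F × 7.8 = 2875, so F = 2875 / 7.8 = 369 N.

F ≈ 369 N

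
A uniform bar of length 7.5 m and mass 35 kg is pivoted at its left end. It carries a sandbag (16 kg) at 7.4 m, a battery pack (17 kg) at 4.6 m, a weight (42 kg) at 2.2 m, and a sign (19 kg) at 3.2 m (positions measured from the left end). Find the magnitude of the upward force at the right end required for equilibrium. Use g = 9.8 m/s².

F ≈ 629 N

Take moments about the left end.
Beam weight: 35 × 9.8 = 343 N down at 3.75 m → arm 3.75 m, τ = 343 × 3.75 = 1286 N·m clockwise.
Sandbag: 16 × 9.8 = 156.8 N down at 7.4 m → arm 7.4 m, τ = 156.8 × 7.4 = 1160 N·m clockwise.
Battery pack: 17 × 9.8 = 166.6 N down at 4.6 m → arm 4.6 m, τ = 166.6 × 4.6 = 766.4 N·m clockwise.
Weight: 42 × 9.8 = 411.6 N down at 2.2 m → arm 2.2 m, τ = 411.6 × 2.2 = 905.5 N·m clockwise.
Sign: 19 × 9.8 = 186.2 N down at 3.2 m → arm 3.2 m, τ = 186.2 × 3.2 = 595.8 N·m clockwise.
Net moment of the loads = 4714 N·m clockwise.
The upward force F acts at the right end, arm 7.5 m, giving F × 7.5 counterclockwise.
Balancing moments: F × 7.5 = 4714, giving F = 4714 / 7.5 = 629 N.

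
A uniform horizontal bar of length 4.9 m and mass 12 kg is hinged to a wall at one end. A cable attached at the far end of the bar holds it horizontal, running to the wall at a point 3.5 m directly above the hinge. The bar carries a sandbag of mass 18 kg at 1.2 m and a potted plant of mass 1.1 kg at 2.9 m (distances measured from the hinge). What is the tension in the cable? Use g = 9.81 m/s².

About the hinge:
Beam weight: 12 × 9.81 = 117.7 N down at 2.45 m → arm 2.45 m, τ = 117.7 × 2.45 = 288.4 N·m clockwise.
Sandbag: 18 × 9.81 = 176.6 N down at 1.2 m → arm 1.2 m, τ = 176.6 × 1.2 = 211.9 N·m clockwise.
Potted plant: 1.1 × 9.81 = 10.79 N down at 2.9 m → arm 2.9 m, τ = 10.79 × 2.9 = 31.29 N·m clockwise.
Total clockwise load moment = 531.6 N·m.
The cable tension T acts at 4.9 m; only its component perpendicular to the bar, T sinθ, produces torque. sinθ = h/√(h²+d²) = 3.5/√(3.5²+4.9²) = 0.5812.
Setting net torque to zero: T × 4.9 × 0.5812 = 531.6 → T = 531.6 / 2.848 = 187 N.

T ≈ 187 N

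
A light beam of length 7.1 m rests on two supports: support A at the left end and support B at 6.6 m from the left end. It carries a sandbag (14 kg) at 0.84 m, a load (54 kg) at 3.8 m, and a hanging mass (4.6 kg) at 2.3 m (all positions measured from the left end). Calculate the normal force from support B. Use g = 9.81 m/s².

R_B ≈ 338 N

Sum moments about support A (its reaction then has zero moment arm).
Sandbag: 14 × 9.81 = 137.3 N down at 0.84 m → arm 0.84 m, τ = 137.3 × 0.84 = 115.3 N·m clockwise.
Load: 54 × 9.81 = 529.7 N down at 3.8 m → arm 3.8 m, τ = 529.7 × 3.8 = 2013 N·m clockwise.
Hanging mass: 4.6 × 9.81 = 45.13 N down at 2.3 m → arm 2.3 m, τ = 45.13 × 2.3 = 103.8 N·m clockwise.
Net load moment about support A = 2232 N·m clockwise.
Reaction R at support B is upward at 6.6 m, arm 6.6 m → moment R × 6.6 counterclockwise.
Balancing moments: R × 6.6 = 2232, giving R = 338 N.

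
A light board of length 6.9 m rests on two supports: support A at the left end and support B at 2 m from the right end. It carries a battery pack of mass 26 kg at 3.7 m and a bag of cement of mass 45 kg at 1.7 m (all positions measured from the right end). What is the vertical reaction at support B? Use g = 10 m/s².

Take moments about support A.
Battery pack: 26 × 10 = 260 N down at 3.7 m → arm 3.2 m, τ = 260 × 3.2 = 832 N·m clockwise.
Bag of cement: 45 × 10 = 450 N down at 1.7 m → arm 5.2 m, τ = 450 × 5.2 = 2340 N·m clockwise.
Net load moment about support A = 3172 N·m clockwise.
Reaction R at support B is upward at 2 m, arm 4.9 m → moment R × 4.9 counterclockwise.
Balancing moments: R × 4.9 = 3172, giving R = 647 N.

R_B ≈ 647 N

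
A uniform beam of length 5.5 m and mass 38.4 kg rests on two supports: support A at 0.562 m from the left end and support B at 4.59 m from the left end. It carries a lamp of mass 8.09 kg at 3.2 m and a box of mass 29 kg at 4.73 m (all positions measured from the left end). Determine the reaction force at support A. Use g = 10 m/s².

Sum moments about support B (its reaction then has zero moment arm).
Beam weight: 38.4 × 10 = 384 N down at 2.75 m → arm 1.84 m, τ = 384 × 1.84 = 706.6 N·m counterclockwise.
Lamp: 8.09 × 10 = 80.9 N down at 3.2 m → arm 1.39 m, τ = 80.9 × 1.39 = 112.5 N·m counterclockwise.
Box: 29 × 10 = 290 N down at 4.73 m → arm 0.14 m, τ = 290 × 0.14 = 40.6 N·m clockwise.
Net load moment about support B = 778.5 N·m counterclockwise.
Reaction R at support A is upward at 0.562 m, arm 4.028 m → moment R × 4.028 clockwise.
Balancing moments: R × 4.028 = 778.5, giving R = 193 N.

R_A ≈ 193 N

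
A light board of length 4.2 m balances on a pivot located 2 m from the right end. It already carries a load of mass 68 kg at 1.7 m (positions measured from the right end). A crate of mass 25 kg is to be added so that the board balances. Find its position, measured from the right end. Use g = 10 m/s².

x ≈ 2.82 m from the right end

Choose the pivot (at 2 m from the right end) as the axis so the support reaction has zero arm there.
Load: 68 × 10 = 680 N down at 1.7 m → arm 0.3 m, τ = 680 × 0.3 = 204 N·m clockwise.
Net moment of existing loads = 204 N·m clockwise.
The crate weighs 25 × 10 = 250 N and must supply an equal counterclockwise moment, so its lever arm about the pivot is 204 / 250 = 0.816 m.
That puts it at 2 + 0.816 = 2.82 m from the right end.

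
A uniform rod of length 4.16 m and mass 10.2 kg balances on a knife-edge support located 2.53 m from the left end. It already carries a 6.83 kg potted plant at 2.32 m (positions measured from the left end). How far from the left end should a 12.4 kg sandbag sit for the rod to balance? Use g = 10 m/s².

x ≈ 3.02 m from the left end

Take moments about the knife-edge support (at 2.53 m from the left end).
Beam weight: 10.2 × 10 = 102 N down at 2.08 m → arm 0.45 m, τ = 102 × 0.45 = 45.9 N·m counterclockwise.
Potted plant: 6.83 × 10 = 68.3 N down at 2.32 m → arm 0.21 m, τ = 68.3 × 0.21 = 14.34 N·m counterclockwise.
Net moment of existing loads = 60.24 N·m counterclockwise.
The sandbag weighs 12.4 × 10 = 124 N and must supply an equal clockwise moment, so its lever arm about the knife-edge support is 60.24 / 124 = 0.486 m.
That puts it at 2.53 + 0.486 = 3.02 m from the left end.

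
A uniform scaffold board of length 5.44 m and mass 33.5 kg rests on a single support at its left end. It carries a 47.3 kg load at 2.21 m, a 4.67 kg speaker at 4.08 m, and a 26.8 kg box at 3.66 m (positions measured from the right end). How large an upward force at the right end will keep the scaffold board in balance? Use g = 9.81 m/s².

F ≈ 537 N

About the left end:
Beam weight: 33.5 × 9.81 = 328.6 N down at 2.72 m → arm 2.72 m, τ = 328.6 × 2.72 = 893.8 N·m clockwise.
Load: 47.3 × 9.81 = 464 N down at 2.21 m → arm 3.23 m, τ = 464 × 3.23 = 1499 N·m clockwise.
Speaker: 4.67 × 9.81 = 45.81 N down at 4.08 m → arm 1.36 m, τ = 45.81 × 1.36 = 62.3 N·m clockwise.
Box: 26.8 × 9.81 = 262.9 N down at 3.66 m → arm 1.78 m, τ = 262.9 × 1.78 = 468 N·m clockwise.
Net moment of the loads = 2923 N·m clockwise.
The upward force F acts at the right end, arm 5.44 m, giving F × 5.44 counterclockwise.
For rotational equilibrium, F × 5.44 = 2923, so F = 2923 / 5.44 = 537 N.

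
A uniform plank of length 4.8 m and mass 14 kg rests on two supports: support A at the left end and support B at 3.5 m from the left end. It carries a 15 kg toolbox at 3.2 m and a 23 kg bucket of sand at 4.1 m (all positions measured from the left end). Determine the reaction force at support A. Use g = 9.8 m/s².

R_A ≈ 17.1 N

Take moments about support B.
Beam weight: 14 × 9.8 = 137.2 N down at 2.4 m → arm 1.1 m, τ = 137.2 × 1.1 = 150.9 N·m counterclockwise.
Toolbox: 15 × 9.8 = 147 N down at 3.2 m → arm 0.3 m, τ = 147 × 0.3 = 44.1 N·m counterclockwise.
Bucket of sand: 23 × 9.8 = 225.4 N down at 4.1 m → arm 0.6 m, τ = 225.4 × 0.6 = 135.2 N·m clockwise.
Net load moment about support B = 59.8 N·m counterclockwise.
Reaction R at support A is upward at 0 m, arm 3.5 m → moment R × 3.5 clockwise.
Setting net torque to zero: R × 3.5 = 59.8 → R = 17.1 N.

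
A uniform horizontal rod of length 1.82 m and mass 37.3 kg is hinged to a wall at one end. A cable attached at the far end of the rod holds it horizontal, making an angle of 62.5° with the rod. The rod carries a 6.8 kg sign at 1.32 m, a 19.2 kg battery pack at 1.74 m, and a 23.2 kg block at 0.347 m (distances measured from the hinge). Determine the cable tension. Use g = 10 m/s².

T ≈ 523 N

Take moments about the hinge.
Beam weight: 37.3 × 10 = 373 N down at 0.91 m → arm 0.91 m, τ = 373 × 0.91 = 339.4 N·m clockwise.
Sign: 6.8 × 10 = 68 N down at 1.32 m → arm 1.32 m, τ = 68 × 1.32 = 89.76 N·m clockwise.
Battery pack: 19.2 × 10 = 192 N down at 1.74 m → arm 1.74 m, τ = 192 × 1.74 = 334.1 N·m clockwise.
Block: 23.2 × 10 = 232 N down at 0.347 m → arm 0.347 m, τ = 232 × 0.347 = 80.5 N·m clockwise.
Total clockwise load moment = 843.8 N·m.
The cable tension T acts at 1.82 m; only its component perpendicular to the rod, T sinθ, produces torque. sin 62.5° = 0.887.
Setting net torque to zero: T × 1.82 × 0.887 = 843.8 → T = 843.8 / 1.614 = 523 N.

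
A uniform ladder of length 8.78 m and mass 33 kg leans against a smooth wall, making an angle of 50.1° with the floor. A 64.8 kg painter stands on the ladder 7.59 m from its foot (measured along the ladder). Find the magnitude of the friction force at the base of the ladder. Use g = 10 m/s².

Sum moments about the foot of the ladder (the floor normal and friction both act there and drop out).
Ladder weight 33×10 = 330 N acts at 4.39 m along the ladder; its horizontal arm is 4.39·cos50.1° = 2.816 m → τ = 929.3 N·m clockwise.
Painter: 64.8×10 = 648 N at 7.59 m → arm 4.869 m → τ = 3155 N·m clockwise.
Wall normal N acts horizontally at the top; its moment arm is the height L sinθ = 8.78·sin50.1° = 6.736 m, counterclockwise.
Στ = 0 ⇒ N × 6.736 = 4084 ⇒ N = 606 N.
ΣFx = 0: friction at the foot balances the wall's push, so f = N_wall = 606 N.

f ≈ 606 N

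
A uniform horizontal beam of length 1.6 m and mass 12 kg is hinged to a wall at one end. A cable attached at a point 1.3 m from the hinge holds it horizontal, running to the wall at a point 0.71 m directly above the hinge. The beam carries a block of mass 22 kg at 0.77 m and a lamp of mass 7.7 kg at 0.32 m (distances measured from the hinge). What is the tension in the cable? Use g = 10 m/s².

Taking torques about the hinge:
Beam weight: 12 × 10 = 120 N down at 0.8 m → arm 0.8 m, τ = 120 × 0.8 = 96 N·m clockwise.
Block: 22 × 10 = 220 N down at 0.77 m → arm 0.77 m, τ = 220 × 0.77 = 169.4 N·m clockwise.
Lamp: 7.7 × 10 = 77 N down at 0.32 m → arm 0.32 m, τ = 77 × 0.32 = 24.64 N·m clockwise.
Total clockwise load moment = 290 N·m.
The cable tension T acts at 1.3 m; only its component perpendicular to the beam, T sinθ, produces torque. sinθ = h/√(h²+d²) = 0.71/√(0.71²+1.3²) = 0.4793.
For rotational equilibrium, T × 1.3 × 0.4793 = 290, so T = 290 / 0.6231 = 465 N.

T ≈ 465 N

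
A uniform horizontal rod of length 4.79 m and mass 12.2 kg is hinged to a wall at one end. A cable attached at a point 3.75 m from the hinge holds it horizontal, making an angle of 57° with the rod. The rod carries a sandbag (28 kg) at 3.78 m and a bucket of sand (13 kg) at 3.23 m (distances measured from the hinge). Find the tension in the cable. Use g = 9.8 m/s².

T ≈ 552 N

Choose the hinge as the axis so the unknown hinge reaction has zero arm there.
Beam weight: 12.2 × 9.8 = 119.6 N down at 2.395 m → arm 2.395 m, τ = 119.6 × 2.395 = 286.4 N·m clockwise.
Sandbag: 28 × 9.8 = 274.4 N down at 3.78 m → arm 3.78 m, τ = 274.4 × 3.78 = 1037 N·m clockwise.
Bucket of sand: 13 × 9.8 = 127.4 N down at 3.23 m → arm 3.23 m, τ = 127.4 × 3.23 = 411.5 N·m clockwise.
Total clockwise load moment = 1735 N·m.
The cable tension T acts at 3.75 m; only its component perpendicular to the rod, T sinθ, produces torque. sin 57° = 0.8387.
For rotational equilibrium, T × 3.75 × 0.8387 = 1735, so T = 1735 / 3.145 = 552 N.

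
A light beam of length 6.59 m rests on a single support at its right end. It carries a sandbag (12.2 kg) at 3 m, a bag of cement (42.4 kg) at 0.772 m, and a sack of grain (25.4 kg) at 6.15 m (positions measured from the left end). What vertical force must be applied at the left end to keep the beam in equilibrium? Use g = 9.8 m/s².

F ≈ 449 N

Choose the right end as the axis so the unknown pivot reaction has zero arm there.
Sandbag: 12.2 × 9.8 = 119.6 N down at 3 m → arm 3.59 m, τ = 119.6 × 3.59 = 429.4 N·m counterclockwise.
Bag of cement: 42.4 × 9.8 = 415.5 N down at 0.772 m → arm 5.818 m, τ = 415.5 × 5.818 = 2417 N·m counterclockwise.
Sack of grain: 25.4 × 9.8 = 248.9 N down at 6.15 m → arm 0.44 m, τ = 248.9 × 0.44 = 109.5 N·m counterclockwise.
Net moment of the loads = 2956 N·m counterclockwise.
The upward force F acts at the left end, arm 6.59 m, giving F × 6.59 clockwise.
Setting net torque to zero: F × 6.59 = 2956 → F = 2956 / 6.59 = 449 N.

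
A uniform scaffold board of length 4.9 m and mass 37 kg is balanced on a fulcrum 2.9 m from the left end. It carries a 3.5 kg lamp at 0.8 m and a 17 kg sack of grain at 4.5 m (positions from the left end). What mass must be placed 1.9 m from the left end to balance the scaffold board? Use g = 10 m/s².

About the fulcrum (at 2.9 m from the left end):
Beam weight: 37 × 10 = 370 N down at 2.45 m → arm 0.45 m, τ = 370 × 0.45 = 166.5 N·m counterclockwise.
Lamp: 3.5 × 10 = 35 N down at 0.8 m → arm 2.1 m, τ = 35 × 2.1 = 73.5 N·m counterclockwise.
Sack of grain: 17 × 10 = 170 N down at 4.5 m → arm 1.6 m, τ = 170 × 1.6 = 272 N·m clockwise.
Net moment of known loads = 32 N·m clockwise.
An unknown mass m at 1.9 m has arm 1 m; its moment is m·g·1 counterclockwise.
Στ = 0 ⇒ m × 10 × 1 = 32 ⇒ m = 32 / (10 × 1) = 3.2 kg.

m ≈ 3.2 kg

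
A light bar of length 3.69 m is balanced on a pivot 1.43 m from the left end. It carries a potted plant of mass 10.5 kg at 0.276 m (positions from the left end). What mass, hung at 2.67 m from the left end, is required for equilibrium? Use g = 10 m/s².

About the pivot (at 1.43 m from the left end):
Potted plant: 10.5 × 10 = 105 N down at 0.276 m → arm 1.154 m, τ = 105 × 1.154 = 121.2 N·m counterclockwise.
Net moment of known loads = 121.2 N·m counterclockwise.
An unknown mass m at 2.67 m has arm 1.24 m; its moment is m·g·1.24 clockwise.
Στ = 0 ⇒ m × 10 × 1.24 = 121.2 ⇒ m = 121.2 / (10 × 1.24) = 9.77 kg.

m ≈ 9.77 kg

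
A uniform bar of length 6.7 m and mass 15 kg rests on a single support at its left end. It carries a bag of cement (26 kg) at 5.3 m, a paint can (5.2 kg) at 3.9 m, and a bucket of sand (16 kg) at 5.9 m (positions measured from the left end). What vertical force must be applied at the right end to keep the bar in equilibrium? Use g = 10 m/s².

F ≈ 452 N

About the left end:
Beam weight: 15 × 10 = 150 N down at 3.35 m → arm 3.35 m, τ = 150 × 3.35 = 502.5 N·m clockwise.
Bag of cement: 26 × 10 = 260 N down at 5.3 m → arm 5.3 m, τ = 260 × 5.3 = 1378 N·m clockwise.
Paint can: 5.2 × 10 = 52 N down at 3.9 m → arm 3.9 m, τ = 52 × 3.9 = 202.8 N·m clockwise.
Bucket of sand: 16 × 10 = 160 N down at 5.9 m → arm 5.9 m, τ = 160 × 5.9 = 944 N·m clockwise.
Net moment of the loads = 3027 N·m clockwise.
The upward force F acts at the right end, arm 6.7 m, giving F × 6.7 counterclockwise.
Setting net torque to zero: F × 6.7 = 3027 → F = 3027 / 6.7 = 452 N.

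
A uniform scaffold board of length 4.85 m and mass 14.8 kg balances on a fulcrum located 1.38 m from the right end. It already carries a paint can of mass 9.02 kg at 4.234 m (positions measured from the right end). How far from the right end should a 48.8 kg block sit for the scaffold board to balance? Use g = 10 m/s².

x ≈ 0.536 m from the right end

Sum moments about the fulcrum (at 1.38 m from the right end) (the support reaction has zero arm there).
Beam weight: 14.8 × 10 = 148 N down at 2.425 m → arm 1.045 m, τ = 148 × 1.045 = 154.7 N·m counterclockwise.
Paint can: 9.02 × 10 = 90.2 N down at 4.234 m → arm 2.854 m, τ = 90.2 × 2.854 = 257.4 N·m counterclockwise.
Net moment of existing loads = 412.1 N·m counterclockwise.
The block weighs 48.8 × 10 = 488 N and must supply an equal clockwise moment, so its lever arm about the fulcrum is 412.1 / 488 = 0.844 m.
That puts it at 1.38 − 0.844 = 0.536 m from the right end.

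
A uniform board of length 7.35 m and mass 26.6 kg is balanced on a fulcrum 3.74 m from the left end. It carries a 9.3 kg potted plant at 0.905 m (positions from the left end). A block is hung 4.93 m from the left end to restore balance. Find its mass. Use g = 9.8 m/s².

About the fulcrum (at 3.74 m from the left end):
Beam weight: 26.6 × 9.8 = 260.7 N down at 3.675 m → arm 0.065 m, τ = 260.7 × 0.065 = 16.95 N·m counterclockwise.
Potted plant: 9.3 × 9.8 = 91.14 N down at 0.905 m → arm 2.835 m, τ = 91.14 × 2.835 = 258.4 N·m counterclockwise.
Net moment of known loads = 275.3 N·m counterclockwise.
An unknown mass m at 4.93 m has arm 1.19 m; its moment is m·g·1.19 clockwise.
Στ = 0 ⇒ m × 9.8 × 1.19 = 275.3 ⇒ m = 275.3 / (9.8 × 1.19) = 23.6 kg.

m ≈ 23.6 kg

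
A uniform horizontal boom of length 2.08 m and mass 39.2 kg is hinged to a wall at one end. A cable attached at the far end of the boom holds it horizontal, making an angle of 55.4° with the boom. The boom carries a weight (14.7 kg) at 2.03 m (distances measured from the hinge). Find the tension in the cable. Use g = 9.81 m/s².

T ≈ 405 N

Take moments about the hinge.
Beam weight: 39.2 × 9.81 = 384.6 N down at 1.04 m → arm 1.04 m, τ = 384.6 × 1.04 = 400 N·m clockwise.
Weight: 14.7 × 9.81 = 144.2 N down at 2.03 m → arm 2.03 m, τ = 144.2 × 2.03 = 292.7 N·m clockwise.
Total clockwise load moment = 692.7 N·m.
The cable tension T acts at 2.08 m; only its component perpendicular to the boom, T sinθ, produces torque. sin 55.4° = 0.8231.
Στ = 0 ⇒ T × 2.08 × 0.8231 = 692.7 ⇒ T = 692.7 / 1.712 = 405 N.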